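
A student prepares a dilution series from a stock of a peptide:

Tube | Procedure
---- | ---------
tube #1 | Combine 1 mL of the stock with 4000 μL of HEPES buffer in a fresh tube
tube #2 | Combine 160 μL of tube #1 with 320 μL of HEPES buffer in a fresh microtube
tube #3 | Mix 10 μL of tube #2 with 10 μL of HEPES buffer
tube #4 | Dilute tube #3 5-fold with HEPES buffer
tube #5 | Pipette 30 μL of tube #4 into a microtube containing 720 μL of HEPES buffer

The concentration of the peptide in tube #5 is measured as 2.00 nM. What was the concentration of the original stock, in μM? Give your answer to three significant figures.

Step 1: 1 mL + 4000 μL = 5 mL total → factor 5/1 = 5
Step 2: 160 μL + 320 μL = 480 μL total → factor 480/160 = 3
Step 3: 10 μL + 10 μL = 20 μL total → factor 20/10 = 2
Step 4: 5-fold → factor 5
Step 5: 30 μL + 720 μL = 750 μL total → factor 750/30 = 25
Overall dilution factor = 5 × 3 × 2 × 5 × 25 = 3750
Stock = 2.00 nM × 3750 = 7500 nM = 7.50 μM

7.50 μM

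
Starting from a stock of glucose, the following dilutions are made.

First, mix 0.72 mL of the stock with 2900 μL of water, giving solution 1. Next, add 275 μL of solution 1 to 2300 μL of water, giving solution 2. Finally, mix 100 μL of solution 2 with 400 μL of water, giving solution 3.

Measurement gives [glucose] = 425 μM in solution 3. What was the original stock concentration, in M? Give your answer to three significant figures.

Step 1: 0.72 mL + 2900 μL = 3.62 mL total → factor 3.62/0.72 = 5.0278
Step 2: 275 μL + 2300 μL = 2575 μL total → factor 2575/275 = 9.3636
Step 3: 100 μL + 400 μL = 500 μL total → factor 500/100 = 5
Overall dilution factor = 5.0278 × 9.3636 × 5 = 235.39
Stock = 425 μM × 235.39 = 1.000 × 10^5 μM = 0.100 M

0.100 M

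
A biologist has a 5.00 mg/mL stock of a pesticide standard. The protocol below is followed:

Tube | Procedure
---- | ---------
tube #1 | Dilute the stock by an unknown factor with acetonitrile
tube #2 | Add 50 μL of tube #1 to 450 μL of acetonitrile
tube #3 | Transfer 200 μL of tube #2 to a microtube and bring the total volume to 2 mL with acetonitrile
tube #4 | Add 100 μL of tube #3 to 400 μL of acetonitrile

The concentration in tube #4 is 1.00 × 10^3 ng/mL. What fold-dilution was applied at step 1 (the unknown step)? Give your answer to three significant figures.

10.0-fold

Step 1: unknown factor x
Step 2: 50 μL + 450 μL = 500 μL total → factor 500/50 = 10
Step 3: 200 μL brought to 2 mL → factor 2000/200 = 10
Step 4: 100 μL + 400 μL = 500 μL total → factor 500/100 = 5
Product of known-step factors = 500
Overall factor = 5.00 mg/mL / (1.00 × 10^3 ng/mL) = 5000
x = 5000 / 500 = 10.0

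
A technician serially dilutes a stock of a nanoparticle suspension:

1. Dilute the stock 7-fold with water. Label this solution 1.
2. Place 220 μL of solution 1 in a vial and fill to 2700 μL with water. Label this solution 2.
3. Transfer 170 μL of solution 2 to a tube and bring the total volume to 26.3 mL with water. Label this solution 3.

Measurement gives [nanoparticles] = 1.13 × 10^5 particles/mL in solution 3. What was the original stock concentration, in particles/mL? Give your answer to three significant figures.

1.50 × 10^9 particles/mL

Step 1: 7-fold → factor 7
Step 2: 220 μL brought to 2700 μL → factor 2700/220 = 12.273
Step 3: 170 μL brought to 26.3 mL → factor 26300/170 = 154.71
Overall dilution factor = 7 × 12.273 × 154.71 = 13291
Stock = 1.13 × 10^5 particles/mL × 13291 = 1.50 × 10^9 particles/mL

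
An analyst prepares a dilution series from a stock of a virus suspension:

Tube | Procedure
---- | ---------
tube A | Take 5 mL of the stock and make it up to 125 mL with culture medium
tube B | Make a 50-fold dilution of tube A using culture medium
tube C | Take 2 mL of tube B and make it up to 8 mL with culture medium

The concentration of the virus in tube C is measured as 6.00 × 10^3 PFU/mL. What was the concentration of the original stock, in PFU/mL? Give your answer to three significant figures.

Step 1: 5 mL brought to 125 mL → factor 125/5 = 25
Step 2: 50-fold → factor 50
Step 3: 2 mL brought to 8 mL → factor 8/2 = 4
Overall dilution factor = 25 × 50 × 4 = 5000
Stock = 6.00 × 10^3 PFU/mL × 5000 = 3.00 × 10^7 PFU/mL

3.00 × 10^7 PFU/mL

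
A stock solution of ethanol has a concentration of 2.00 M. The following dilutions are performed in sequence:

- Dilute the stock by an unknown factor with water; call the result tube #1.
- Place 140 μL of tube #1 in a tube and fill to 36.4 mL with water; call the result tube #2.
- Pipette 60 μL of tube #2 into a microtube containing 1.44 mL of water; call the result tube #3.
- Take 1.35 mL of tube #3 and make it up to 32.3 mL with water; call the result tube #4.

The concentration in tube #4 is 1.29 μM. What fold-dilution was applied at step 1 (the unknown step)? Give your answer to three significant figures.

Step 1: unknown factor x
Step 2: 140 μL brought to 36.4 mL → factor 36400/140 = 260
Step 3: 60 μL + 1.44 mL = 1500 μL total → factor 1500/60 = 25
Step 4: 1.35 mL brought to 32.3 mL → factor 32.3/1.35 = 23.926
Product of known-step factors = 1.5552 × 10^5
Overall factor = 2.00 M / (1.29 μM) = 1.5504 × 10^6
x = 1.5504 × 10^6 / 1.5552 × 10^5 = 9.97

9.97-fold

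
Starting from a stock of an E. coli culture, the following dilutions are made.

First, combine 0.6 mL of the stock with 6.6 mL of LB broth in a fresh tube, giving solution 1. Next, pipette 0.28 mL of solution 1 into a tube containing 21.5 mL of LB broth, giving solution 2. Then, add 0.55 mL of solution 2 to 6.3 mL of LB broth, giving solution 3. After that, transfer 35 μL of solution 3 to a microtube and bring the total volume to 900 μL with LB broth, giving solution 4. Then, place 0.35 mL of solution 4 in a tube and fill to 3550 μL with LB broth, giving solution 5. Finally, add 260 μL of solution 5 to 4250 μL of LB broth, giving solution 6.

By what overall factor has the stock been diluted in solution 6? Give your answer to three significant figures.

Step 1: 0.6 mL + 6.6 mL = 7.2 mL total → factor 7.2/0.6 = 12
Step 2: 0.28 mL + 21.5 mL = 21.78 mL total → factor 21.78/0.28 = 77.786
Step 3: 0.55 mL + 6.3 mL = 6.85 mL total → factor 6.85/0.55 = 12.455
Step 4: 35 μL brought to 900 μL → factor 900/35 = 25.714
Step 5: 0.35 mL brought to 3550 μL → factor 3.55/0.35 = 10.143
Step 6: 260 μL + 4250 μL = 4510 μL total → factor 4510/260 = 17.346
Overall dilution factor = 12 × 77.786 × 12.455 × 25.714 × 10.143 × 17.346 = 5.2595 × 10^7

5.26 × 10^7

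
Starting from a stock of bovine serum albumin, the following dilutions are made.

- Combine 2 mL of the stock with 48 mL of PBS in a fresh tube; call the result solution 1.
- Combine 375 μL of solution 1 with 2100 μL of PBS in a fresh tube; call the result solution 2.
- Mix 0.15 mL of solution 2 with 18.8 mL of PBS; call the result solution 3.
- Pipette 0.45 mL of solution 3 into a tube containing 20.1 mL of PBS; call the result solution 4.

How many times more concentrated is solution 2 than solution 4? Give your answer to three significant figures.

Step 1: 2 mL + 48 mL = 50 mL total → factor 50/2 = 25
Step 2: 375 μL + 2100 μL = 2475 μL total → factor 2475/375 = 6.6
Step 3: 0.15 mL + 18.8 mL = 18.95 mL total → factor 18.95/0.15 = 126.33
Step 4: 0.45 mL + 20.1 mL = 20.55 mL total → factor 20.55/0.45 = 45.667
Dilution factor to solution 2 = 165; to solution 4 = 9.5192 × 10^5
[solution 2]/[solution 4] = (factor to solution 4)/(factor to solution 2) = 9.5192 × 10^5/165 = 5.77 × 10^3

5.77 × 10^3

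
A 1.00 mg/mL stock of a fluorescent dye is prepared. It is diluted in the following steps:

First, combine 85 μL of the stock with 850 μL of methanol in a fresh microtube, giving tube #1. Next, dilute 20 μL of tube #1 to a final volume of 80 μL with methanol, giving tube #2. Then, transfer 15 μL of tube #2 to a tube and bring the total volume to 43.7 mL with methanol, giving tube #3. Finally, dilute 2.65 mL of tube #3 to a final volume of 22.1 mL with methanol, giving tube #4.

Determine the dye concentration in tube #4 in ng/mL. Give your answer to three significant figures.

0.935 ng/mL

Step 1: 85 μL + 850 μL = 935 μL total → factor 935/85 = 11
Step 2: 20 μL brought to 80 μL → factor 80/20 = 4
Step 3: 15 μL brought to 43.7 mL → factor 43700/15 = 2913.3
Step 4: 2.65 mL brought to 22.1 mL → factor 22.1/2.65 = 8.3396
Overall dilution factor = 11 × 4 × 2913.3 × 8.3396 = 1.069 × 10^6
Final = 1.00 mg/mL / 1.069 × 10^6 = 9.354 × 10^-7 mg/mL = 0.935 ng/mL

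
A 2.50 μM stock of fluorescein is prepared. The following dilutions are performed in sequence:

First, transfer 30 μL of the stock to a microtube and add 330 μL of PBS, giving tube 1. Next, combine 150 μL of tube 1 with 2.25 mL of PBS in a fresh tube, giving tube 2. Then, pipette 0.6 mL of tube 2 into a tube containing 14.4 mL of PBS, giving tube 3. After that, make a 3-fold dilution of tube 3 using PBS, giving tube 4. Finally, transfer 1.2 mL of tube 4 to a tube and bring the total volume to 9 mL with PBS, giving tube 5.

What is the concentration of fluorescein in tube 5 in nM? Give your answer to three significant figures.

Step 1: 30 μL + 330 μL = 360 μL total → factor 360/30 = 12
Step 2: 150 μL + 2.25 mL = 2400 μL total → factor 2400/150 = 16
Step 3: 0.6 mL + 14.4 mL = 15 mL total → factor 15/0.6 = 25
Step 4: 3-fold → factor 3
Step 5: 1.2 mL brought to 9 mL → factor 9/1.2 = 7.5
Overall dilution factor = 12 × 16 × 25 × 3 × 7.5 = 1.08 × 10^5
Final = 2.50 μM / 1.08 × 10^5 = 2.315 × 10^-5 μM = 0.0231 nM

0.0231 nM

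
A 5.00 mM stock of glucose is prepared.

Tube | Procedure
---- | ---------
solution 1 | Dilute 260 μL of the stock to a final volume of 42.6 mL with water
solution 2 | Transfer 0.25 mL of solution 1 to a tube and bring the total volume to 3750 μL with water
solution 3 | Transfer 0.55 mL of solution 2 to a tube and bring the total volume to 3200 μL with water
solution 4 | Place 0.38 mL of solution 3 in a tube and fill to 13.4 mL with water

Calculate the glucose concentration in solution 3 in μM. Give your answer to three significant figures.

Step 1: 260 μL brought to 42.6 mL → factor 42600/260 = 163.85
Step 2: 0.25 mL brought to 3750 μL → factor 3.75/0.25 = 15
Step 3: 0.55 mL brought to 3200 μL → factor 3.2/0.55 = 5.8182
Dilution factor through solution 3 = 163.85 × 15 × 5.8182 = 14299
[solution 3] = 5.00 mM / 14299 = 0.0003497 mM = 0.350 μM

0.350 μM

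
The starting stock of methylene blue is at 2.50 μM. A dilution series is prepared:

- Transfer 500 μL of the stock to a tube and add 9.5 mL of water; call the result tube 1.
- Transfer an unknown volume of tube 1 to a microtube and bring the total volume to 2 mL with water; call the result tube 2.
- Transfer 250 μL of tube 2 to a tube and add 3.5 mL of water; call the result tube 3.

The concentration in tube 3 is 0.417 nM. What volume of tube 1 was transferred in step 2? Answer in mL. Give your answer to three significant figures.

0.100 mL

Step 1: 500 μL + 9.5 mL = 10000 μL total → factor 10000/500 = 20
Step 2: v brought to 2 mL → factor = 2 mL/v
Step 3: 250 μL + 3.5 mL = 3750 μL total → factor 3750/250 = 15
Product of known-step factors = 300
Overall factor = 2.50 μM / (0.417 nM) = 5995.2
Step-2 factor = 5995.2 / 300 = 19.984
v = 2 mL / 19.984 = 0.100 mL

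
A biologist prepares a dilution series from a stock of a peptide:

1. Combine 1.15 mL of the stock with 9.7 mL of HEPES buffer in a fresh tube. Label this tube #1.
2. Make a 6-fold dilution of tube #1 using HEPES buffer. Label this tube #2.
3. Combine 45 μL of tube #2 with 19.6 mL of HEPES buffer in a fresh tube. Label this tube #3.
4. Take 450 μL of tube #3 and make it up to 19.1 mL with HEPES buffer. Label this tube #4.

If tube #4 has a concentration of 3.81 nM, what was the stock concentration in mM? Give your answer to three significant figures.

Step 1: 1.15 mL + 9.7 mL = 10.85 mL total → factor 10.85/1.15 = 9.4348
Step 2: 6-fold → factor 6
Step 3: 45 μL + 19.6 mL = 19645 μL total → factor 19645/45 = 436.56
Step 4: 450 μL brought to 19.1 mL → factor 19100/450 = 42.444
Overall dilution factor = 9.4348 × 6 × 436.56 × 42.444 = 1.0489 × 10^6
Stock = 3.81 nM × 1.0489 × 10^6 = 3.996 × 10^6 nM = 4.00 mM

4.00 mM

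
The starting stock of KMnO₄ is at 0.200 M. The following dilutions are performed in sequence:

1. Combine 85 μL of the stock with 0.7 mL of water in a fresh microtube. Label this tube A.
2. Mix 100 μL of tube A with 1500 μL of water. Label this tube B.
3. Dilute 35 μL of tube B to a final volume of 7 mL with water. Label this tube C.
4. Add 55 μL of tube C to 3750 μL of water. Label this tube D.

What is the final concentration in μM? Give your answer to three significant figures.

Step 1: 85 μL + 0.7 mL = 785 μL total → factor 785/85 = 9.2353
Step 2: 100 μL + 1500 μL = 1600 μL total → factor 1600/100 = 16
Step 3: 35 μL brought to 7 mL → factor 7000/35 = 200
Step 4: 55 μL + 3750 μL = 3805 μL total → factor 3805/55 = 69.182
Overall dilution factor = 9.2353 × 16 × 200 × 69.182 = 2.0445 × 10^6
Final = 0.200 M / 2.0445 × 10^6 = 9.782 × 10^-8 M = 0.0978 μM

0.0978 μM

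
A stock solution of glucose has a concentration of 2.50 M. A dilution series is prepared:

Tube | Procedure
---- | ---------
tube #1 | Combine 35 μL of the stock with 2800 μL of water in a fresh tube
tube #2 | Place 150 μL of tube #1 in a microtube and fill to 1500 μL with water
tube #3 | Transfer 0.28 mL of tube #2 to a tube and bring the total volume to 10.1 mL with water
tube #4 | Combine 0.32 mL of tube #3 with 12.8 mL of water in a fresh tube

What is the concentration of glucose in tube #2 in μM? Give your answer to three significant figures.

Step 1: 35 μL + 2800 μL = 2835 μL total → factor 2835/35 = 81
Step 2: 150 μL brought to 1500 μL → factor 1500/150 = 10
Dilution factor through tube #2 = 81 × 10 = 810
[tube #2] = 2.50 M / 810 = 0.003086 M = 3.09 × 10^3 μM

3.09 × 10^3 μM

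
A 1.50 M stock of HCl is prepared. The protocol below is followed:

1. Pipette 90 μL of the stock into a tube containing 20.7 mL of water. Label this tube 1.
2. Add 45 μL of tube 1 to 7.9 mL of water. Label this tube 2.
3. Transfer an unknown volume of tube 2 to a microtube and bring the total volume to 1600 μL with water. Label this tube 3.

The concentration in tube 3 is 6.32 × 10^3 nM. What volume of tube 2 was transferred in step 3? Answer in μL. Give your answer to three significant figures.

275 μL

Step 1: 90 μL + 20.7 mL = 20790 μL total → factor 20790/90 = 231
Step 2: 45 μL + 7.9 mL = 7945 μL total → factor 7945/45 = 176.56
Step 3: v brought to 1600 μL → factor = 1600 μL/v
Product of known-step factors = 40784
Overall factor = 1.50 M / (6.32 × 10^3 nM) = 2.3734 × 10^5
Step-3 factor = 2.3734 × 10^5 / 40784 = 5.8194
v = 1600 μL / 5.8194 = 275 μL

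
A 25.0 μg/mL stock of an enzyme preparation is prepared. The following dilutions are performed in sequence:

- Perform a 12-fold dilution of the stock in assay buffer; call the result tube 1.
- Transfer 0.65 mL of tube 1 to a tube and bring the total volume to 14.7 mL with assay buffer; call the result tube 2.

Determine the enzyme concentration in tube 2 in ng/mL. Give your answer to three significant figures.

Step 1: 12-fold → factor 12
Step 2: 0.65 mL brought to 14.7 mL → factor 14.7/0.65 = 22.615
Overall dilution factor = 12 × 22.615 = 271.38
Final = 25.0 μg/mL / 271.38 = 0.09212 μg/mL = 92.1 ng/mL

92.1 ng/mL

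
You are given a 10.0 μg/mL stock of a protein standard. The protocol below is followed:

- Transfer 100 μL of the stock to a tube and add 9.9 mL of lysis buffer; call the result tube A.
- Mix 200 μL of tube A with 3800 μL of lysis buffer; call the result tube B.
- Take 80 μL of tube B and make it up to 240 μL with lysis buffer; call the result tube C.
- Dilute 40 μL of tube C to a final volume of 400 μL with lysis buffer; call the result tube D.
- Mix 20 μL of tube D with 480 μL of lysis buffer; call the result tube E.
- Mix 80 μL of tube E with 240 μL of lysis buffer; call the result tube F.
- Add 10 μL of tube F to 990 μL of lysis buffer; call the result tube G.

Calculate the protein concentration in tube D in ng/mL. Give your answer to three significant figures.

Step 1: 100 μL + 9.9 mL = 10000 μL total → factor 10000/100 = 100
Step 2: 200 μL + 3800 μL = 4000 μL total → factor 4000/200 = 20
Step 3: 80 μL brought to 240 μL → factor 240/80 = 3
Step 4: 40 μL brought to 400 μL → factor 400/40 = 10
Dilution factor through tube D = 100 × 20 × 3 × 10 = 60000
[tube D] = 10.0 μg/mL / 60000 = 0.0001667 μg/mL = 0.167 ng/mL

0.167 ng/mL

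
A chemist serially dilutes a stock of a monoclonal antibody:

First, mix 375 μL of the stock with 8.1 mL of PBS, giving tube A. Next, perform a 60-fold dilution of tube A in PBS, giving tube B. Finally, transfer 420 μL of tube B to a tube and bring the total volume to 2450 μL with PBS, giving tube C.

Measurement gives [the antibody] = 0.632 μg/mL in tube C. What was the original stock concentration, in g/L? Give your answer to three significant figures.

Step 1: 375 μL + 8.1 mL = 8475 μL total → factor 8475/375 = 22.6
Step 2: 60-fold → factor 60
Step 3: 420 μL brought to 2450 μL → factor 2450/420 = 5.8333
Overall dilution factor = 22.6 × 60 × 5.8333 = 7910
Stock = 0.632 μg/mL × 7910 = 4999 μg/mL = 5.00 g/L

5.00 g/L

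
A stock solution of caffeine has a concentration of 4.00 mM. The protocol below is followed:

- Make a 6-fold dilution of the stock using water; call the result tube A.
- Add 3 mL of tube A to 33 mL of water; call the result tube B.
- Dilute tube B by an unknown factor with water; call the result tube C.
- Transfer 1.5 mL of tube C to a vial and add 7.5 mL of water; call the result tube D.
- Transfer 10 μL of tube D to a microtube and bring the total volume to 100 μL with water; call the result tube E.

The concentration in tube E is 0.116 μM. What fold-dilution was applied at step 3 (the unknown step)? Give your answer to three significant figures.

Step 1: 6-fold → factor 6
Step 2: 3 mL + 33 mL = 36 mL total → factor 36/3 = 12
Step 3: unknown factor x
Step 4: 1.5 mL + 7.5 mL = 9 mL total → factor 9/1.5 = 6
Step 5: 10 μL brought to 100 μL → factor 100/10 = 10
Product of known-step factors = 4320
Overall factor = 4.00 mM / (0.116 μM) = 34483
x = 34483 / 4320 = 7.98

7.98-fold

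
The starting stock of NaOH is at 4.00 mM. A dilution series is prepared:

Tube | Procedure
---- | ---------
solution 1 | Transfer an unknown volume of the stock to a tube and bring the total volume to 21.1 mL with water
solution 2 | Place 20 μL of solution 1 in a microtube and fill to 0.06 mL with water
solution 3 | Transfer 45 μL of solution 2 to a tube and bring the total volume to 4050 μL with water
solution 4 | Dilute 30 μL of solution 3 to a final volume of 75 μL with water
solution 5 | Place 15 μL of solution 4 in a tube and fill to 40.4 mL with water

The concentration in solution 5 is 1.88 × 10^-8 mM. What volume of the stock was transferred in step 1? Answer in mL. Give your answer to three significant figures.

0.180 mL

Step 1: v brought to 21.1 mL → factor = 21.1 mL/v
Step 2: 20 μL brought to 0.06 mL → factor 60/20 = 3
Step 3: 45 μL brought to 4050 μL → factor 4050/45 = 90
Step 4: 30 μL brought to 75 μL → factor 75/30 = 2.5
Step 5: 15 μL brought to 40.4 mL → factor 40400/15 = 2693.3
Product of known-step factors = 1.818 × 10^6
Overall factor = 4.00 mM / (1.88 × 10^-8 mM) = 2.1277 × 10^8
Step-1 factor = 2.1277 × 10^8 / 1.818 × 10^6 = 117.03
v = 21.1 mL / 117.03 = 0.180 mL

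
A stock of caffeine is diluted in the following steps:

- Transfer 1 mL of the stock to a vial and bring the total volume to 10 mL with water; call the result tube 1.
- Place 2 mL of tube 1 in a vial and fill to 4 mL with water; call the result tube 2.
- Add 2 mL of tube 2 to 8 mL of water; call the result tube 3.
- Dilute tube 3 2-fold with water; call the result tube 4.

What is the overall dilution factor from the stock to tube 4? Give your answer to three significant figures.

200

Step 1: 1 mL brought to 10 mL → factor 10/1 = 10
Step 2: 2 mL brought to 4 mL → factor 4/2 = 2
Step 3: 2 mL + 8 mL = 10 mL total → factor 10/2 = 5
Step 4: 2-fold → factor 2
Overall dilution factor = 10 × 2 × 5 × 2 = 200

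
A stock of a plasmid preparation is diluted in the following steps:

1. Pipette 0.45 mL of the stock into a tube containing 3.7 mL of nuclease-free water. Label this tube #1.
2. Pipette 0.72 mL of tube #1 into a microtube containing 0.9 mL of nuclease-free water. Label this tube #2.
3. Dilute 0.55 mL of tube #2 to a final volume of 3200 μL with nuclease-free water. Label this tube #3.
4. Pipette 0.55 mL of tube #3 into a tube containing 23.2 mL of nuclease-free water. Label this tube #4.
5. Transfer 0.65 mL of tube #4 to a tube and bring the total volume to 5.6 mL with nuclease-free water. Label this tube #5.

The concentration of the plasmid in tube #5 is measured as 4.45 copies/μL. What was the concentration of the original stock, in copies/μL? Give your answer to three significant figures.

Step 1: 0.45 mL + 3.7 mL = 4.15 mL total → factor 4.15/0.45 = 9.2222
Step 2: 0.72 mL + 0.9 mL = 1.62 mL total → factor 1.62/0.72 = 2.25
Step 3: 0.55 mL brought to 3200 μL → factor 3.2/0.55 = 5.8182
Step 4: 0.55 mL + 23.2 mL = 23.75 mL total → factor 23.75/0.55 = 43.182
Step 5: 0.65 mL brought to 5.6 mL → factor 5.6/0.65 = 8.6154
Overall dilution factor = 9.2222 × 2.25 × 5.8182 × 43.182 × 8.6154 = 44914
Stock = 4.45 copies/μL × 44914 = 2.00 × 10^5 copies/μL

2.00 × 10^5 copies/μL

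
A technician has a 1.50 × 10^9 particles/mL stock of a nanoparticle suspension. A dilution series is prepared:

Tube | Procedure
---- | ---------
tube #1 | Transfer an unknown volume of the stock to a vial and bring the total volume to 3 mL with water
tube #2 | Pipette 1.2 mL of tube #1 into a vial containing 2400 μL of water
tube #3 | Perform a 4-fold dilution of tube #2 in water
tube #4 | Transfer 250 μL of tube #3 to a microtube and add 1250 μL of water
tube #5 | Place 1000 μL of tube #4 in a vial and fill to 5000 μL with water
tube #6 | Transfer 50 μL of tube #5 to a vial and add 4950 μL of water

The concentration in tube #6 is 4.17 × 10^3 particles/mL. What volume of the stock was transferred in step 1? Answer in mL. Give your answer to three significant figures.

0.300 mL

Step 1: v brought to 3 mL → factor = 3 mL/v
Step 2: 1.2 mL + 2400 μL = 3.6 mL total → factor 3.6/1.2 = 3
Step 3: 4-fold → factor 4
Step 4: 250 μL + 1250 μL = 1500 μL total → factor 1500/250 = 6
Step 5: 1000 μL brought to 5000 μL → factor 5000/1000 = 5
Step 6: 50 μL + 4950 μL = 5000 μL total → factor 5000/50 = 100
Product of known-step factors = 36000
Overall factor = 1.50 × 10^9 particles/mL / (4.17 × 10^3 particles/mL) = 3.5971 × 10^5
Step-1 factor = 3.5971 × 10^5 / 36000 = 9.992
v = 3 mL / 9.992 = 0.300 mL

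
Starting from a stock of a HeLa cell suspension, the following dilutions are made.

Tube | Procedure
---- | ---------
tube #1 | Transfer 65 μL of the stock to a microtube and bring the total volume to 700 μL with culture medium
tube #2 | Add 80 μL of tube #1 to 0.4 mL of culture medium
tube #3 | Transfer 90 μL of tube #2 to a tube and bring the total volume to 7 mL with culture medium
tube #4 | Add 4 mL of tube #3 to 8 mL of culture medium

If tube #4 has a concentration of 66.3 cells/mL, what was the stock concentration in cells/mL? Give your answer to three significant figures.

Step 1: 65 μL brought to 700 μL → factor 700/65 = 10.769
Step 2: 80 μL + 0.4 mL = 480 μL total → factor 480/80 = 6
Step 3: 90 μL brought to 7 mL → factor 7000/90 = 77.778
Step 4: 4 mL + 8 mL = 12 mL total → factor 12/4 = 3
Overall dilution factor = 10.769 × 6 × 77.778 × 3 = 15077
Stock = 66.3 cells/mL × 15077 = 1.00 × 10^6 cells/mL

1.00 × 10^6 cells/mL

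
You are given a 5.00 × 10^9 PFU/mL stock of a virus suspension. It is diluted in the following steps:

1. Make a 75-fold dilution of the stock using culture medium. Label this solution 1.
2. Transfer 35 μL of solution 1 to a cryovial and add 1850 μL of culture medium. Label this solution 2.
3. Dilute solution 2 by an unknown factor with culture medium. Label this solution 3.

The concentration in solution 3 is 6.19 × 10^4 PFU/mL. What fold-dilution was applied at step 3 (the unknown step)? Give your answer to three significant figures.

20.0-fold

Step 1: 75-fold → factor 75
Step 2: 35 μL + 1850 μL = 1885 μL total → factor 1885/35 = 53.857
Step 3: unknown factor x
Product of known-step factors = 4039.3
Overall factor = 5.00 × 10^9 PFU/mL / (6.19 × 10^4 PFU/mL) = 80775
x = 80775 / 4039.3 = 20.0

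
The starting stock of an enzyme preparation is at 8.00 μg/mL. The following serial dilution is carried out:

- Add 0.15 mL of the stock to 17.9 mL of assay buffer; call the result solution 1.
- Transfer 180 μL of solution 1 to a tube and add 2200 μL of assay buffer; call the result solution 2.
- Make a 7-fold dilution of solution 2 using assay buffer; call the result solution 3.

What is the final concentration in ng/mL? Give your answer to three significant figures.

Step 1: 0.15 mL + 17.9 mL = 18.05 mL total → factor 18.05/0.15 = 120.33
Step 2: 180 μL + 2200 μL = 2380 μL total → factor 2380/180 = 13.222
Step 3: 7-fold → factor 7
Overall dilution factor = 120.33 × 13.222 × 7 = 11138
Final = 8.00 μg/mL / 11138 = 0.0007183 μg/mL = 0.718 ng/mL

0.718 ng/mL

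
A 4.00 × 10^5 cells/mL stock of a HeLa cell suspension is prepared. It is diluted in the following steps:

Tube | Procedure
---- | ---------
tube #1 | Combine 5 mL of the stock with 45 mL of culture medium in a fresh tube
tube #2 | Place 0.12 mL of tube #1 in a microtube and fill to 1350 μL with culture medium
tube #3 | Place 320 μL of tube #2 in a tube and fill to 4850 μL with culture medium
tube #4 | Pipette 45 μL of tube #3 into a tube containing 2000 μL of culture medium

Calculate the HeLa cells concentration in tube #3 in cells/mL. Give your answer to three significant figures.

235 cells/mL

Step 1: 5 mL + 45 mL = 50 mL total → factor 50/5 = 10
Step 2: 0.12 mL brought to 1350 μL → factor 1.35/0.12 = 11.25
Step 3: 320 μL brought to 4850 μL → factor 4850/320 = 15.156
Dilution factor through tube #3 = 10 × 11.25 × 15.156 = 1705.1
[tube #3] = 4.00 × 10^5 cells/mL / 1705.1 = 235 cells/mL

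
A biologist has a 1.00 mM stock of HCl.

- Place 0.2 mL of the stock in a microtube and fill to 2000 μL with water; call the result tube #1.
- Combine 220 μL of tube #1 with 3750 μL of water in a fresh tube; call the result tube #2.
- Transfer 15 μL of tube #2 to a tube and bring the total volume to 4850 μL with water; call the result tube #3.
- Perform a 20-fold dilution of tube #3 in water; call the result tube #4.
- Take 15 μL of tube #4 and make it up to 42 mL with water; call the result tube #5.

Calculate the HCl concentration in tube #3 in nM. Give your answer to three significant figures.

17.1 nM

Step 1: 0.2 mL brought to 2000 μL → factor 2/0.2 = 10
Step 2: 220 μL + 3750 μL = 3970 μL total → factor 3970/220 = 18.045
Step 3: 15 μL brought to 4850 μL → factor 4850/15 = 323.33
Dilution factor through tube #3 = 10 × 18.045 × 323.33 = 58347
[tube #3] = 1.00 mM / 58347 = 1.714 × 10^-5 mM = 17.1 nM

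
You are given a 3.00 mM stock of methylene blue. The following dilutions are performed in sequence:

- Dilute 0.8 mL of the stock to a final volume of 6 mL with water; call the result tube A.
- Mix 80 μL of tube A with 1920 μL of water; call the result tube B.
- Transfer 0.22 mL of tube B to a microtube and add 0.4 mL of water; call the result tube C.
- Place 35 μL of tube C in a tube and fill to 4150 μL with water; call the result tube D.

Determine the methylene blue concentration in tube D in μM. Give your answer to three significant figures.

Step 1: 0.8 mL brought to 6 mL → factor 6/0.8 = 7.5
Step 2: 80 μL + 1920 μL = 2000 μL total → factor 2000/80 = 25
Step 3: 0.22 mL + 0.4 mL = 0.62 mL total → factor 0.62/0.22 = 2.8182
Step 4: 35 μL brought to 4150 μL → factor 4150/35 = 118.57
Overall dilution factor = 7.5 × 25 × 2.8182 × 118.57 = 62654
Final = 3.00 mM / 62654 = 4.788 × 10^-5 mM = 0.0479 μM

0.0479 μM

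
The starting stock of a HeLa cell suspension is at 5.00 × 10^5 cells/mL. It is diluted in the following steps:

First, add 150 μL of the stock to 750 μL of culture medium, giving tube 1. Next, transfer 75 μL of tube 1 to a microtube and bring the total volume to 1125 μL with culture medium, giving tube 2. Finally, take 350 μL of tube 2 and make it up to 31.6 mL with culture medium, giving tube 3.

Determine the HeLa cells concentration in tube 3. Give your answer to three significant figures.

61.5 cells/mL

Step 1: 150 μL + 750 μL = 900 μL total → factor 900/150 = 6
Step 2: 75 μL brought to 1125 μL → factor 1125/75 = 15
Step 3: 350 μL brought to 31.6 mL → factor 31600/350 = 90.286
Overall dilution factor = 6 × 15 × 90.286 = 8125.7
Final = 5.00 × 10^5 cells/mL / 8125.7 = 61.5 cells/mL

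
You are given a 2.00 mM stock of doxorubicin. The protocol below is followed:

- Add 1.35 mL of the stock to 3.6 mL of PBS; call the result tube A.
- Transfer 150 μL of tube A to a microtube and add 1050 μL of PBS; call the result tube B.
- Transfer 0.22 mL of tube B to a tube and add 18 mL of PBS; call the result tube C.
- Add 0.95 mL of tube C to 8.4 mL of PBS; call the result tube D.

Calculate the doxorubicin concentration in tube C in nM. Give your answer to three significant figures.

823 nM

Step 1: 1.35 mL + 3.6 mL = 4.95 mL total → factor 4.95/1.35 = 3.6667
Step 2: 150 μL + 1050 μL = 1200 μL total → factor 1200/150 = 8
Step 3: 0.22 mL + 18 mL = 18.22 mL total → factor 18.22/0.22 = 82.818
Dilution factor through tube C = 3.6667 × 8 × 82.818 = 2429.3
[tube C] = 2.00 mM / 2429.3 = 0.0008233 mM = 823 nM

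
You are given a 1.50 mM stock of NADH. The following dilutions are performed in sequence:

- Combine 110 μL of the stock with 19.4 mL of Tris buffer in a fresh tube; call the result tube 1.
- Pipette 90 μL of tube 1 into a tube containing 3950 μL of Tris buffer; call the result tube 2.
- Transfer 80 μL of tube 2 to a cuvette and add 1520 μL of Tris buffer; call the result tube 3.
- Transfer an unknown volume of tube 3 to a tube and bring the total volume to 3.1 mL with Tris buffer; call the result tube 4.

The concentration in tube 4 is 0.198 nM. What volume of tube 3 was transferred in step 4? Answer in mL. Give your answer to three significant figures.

0.0652 mL

Step 1: 110 μL + 19.4 mL = 19510 μL total → factor 19510/110 = 177.36
Step 2: 90 μL + 3950 μL = 4040 μL total → factor 4040/90 = 44.889
Step 3: 80 μL + 1520 μL = 1600 μL total → factor 1600/80 = 20
Step 4: v brought to 3.1 mL → factor = 3.1 mL/v
Product of known-step factors = 1.5923 × 10^5
Overall factor = 1.50 mM / (0.198 nM) = 7.5758 × 10^6
Step-4 factor = 7.5758 × 10^6 / 1.5923 × 10^5 = 47.577
v = 3.1 mL / 47.577 = 0.0652 mL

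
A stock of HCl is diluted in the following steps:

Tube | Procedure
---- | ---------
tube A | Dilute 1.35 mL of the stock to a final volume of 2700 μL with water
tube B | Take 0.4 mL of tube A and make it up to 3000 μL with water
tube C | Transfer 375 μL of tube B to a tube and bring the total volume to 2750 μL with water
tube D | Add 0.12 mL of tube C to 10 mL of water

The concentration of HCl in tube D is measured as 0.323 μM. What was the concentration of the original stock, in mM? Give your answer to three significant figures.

Step 1: 1.35 mL brought to 2700 μL → factor 2.7/1.35 = 2
Step 2: 0.4 mL brought to 3000 μL → factor 3/0.4 = 7.5
Step 3: 375 μL brought to 2750 μL → factor 2750/375 = 7.3333
Step 4: 0.12 mL + 10 mL = 10.12 mL total → factor 10.12/0.12 = 84.333
Overall dilution factor = 2 × 7.5 × 7.3333 × 84.333 = 9276.7
Stock = 0.323 μM × 9276.7 = 2996 μM = 3.00 mM

3.00 mM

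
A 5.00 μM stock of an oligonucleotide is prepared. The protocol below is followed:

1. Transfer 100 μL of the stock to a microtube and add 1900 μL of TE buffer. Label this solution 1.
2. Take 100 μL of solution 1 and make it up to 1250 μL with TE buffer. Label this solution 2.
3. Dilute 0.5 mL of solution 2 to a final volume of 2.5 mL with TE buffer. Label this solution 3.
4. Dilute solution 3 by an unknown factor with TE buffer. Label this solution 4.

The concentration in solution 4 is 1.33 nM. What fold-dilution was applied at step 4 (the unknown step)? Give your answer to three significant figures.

Step 1: 100 μL + 1900 μL = 2000 μL total → factor 2000/100 = 20
Step 2: 100 μL brought to 1250 μL → factor 1250/100 = 12.5
Step 3: 0.5 mL brought to 2.5 mL → factor 2.5/0.5 = 5
Step 4: unknown factor x
Product of known-step factors = 1250
Overall factor = 5.00 μM / (1.33 nM) = 3759.4
x = 3759.4 / 1250 = 3.01

3.01-fold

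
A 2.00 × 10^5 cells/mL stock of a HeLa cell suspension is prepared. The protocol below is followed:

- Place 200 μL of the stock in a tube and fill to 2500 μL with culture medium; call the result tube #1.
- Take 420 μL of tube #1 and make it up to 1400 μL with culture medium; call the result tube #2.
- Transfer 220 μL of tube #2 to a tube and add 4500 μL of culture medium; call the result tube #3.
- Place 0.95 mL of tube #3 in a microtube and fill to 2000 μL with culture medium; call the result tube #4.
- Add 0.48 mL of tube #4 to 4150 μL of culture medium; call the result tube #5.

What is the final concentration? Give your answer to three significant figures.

11.0 cells/mL

Step 1: 200 μL brought to 2500 μL → factor 2500/200 = 12.5
Step 2: 420 μL brought to 1400 μL → factor 1400/420 = 3.3333
Step 3: 220 μL + 4500 μL = 4720 μL total → factor 4720/220 = 21.455
Step 4: 0.95 mL brought to 2000 μL → factor 2/0.95 = 2.1053
Step 5: 0.48 mL + 4150 μL = 4.63 mL total → factor 4.63/0.48 = 9.6458
Overall dilution factor = 12.5 × 3.3333 × 21.455 × 2.1053 × 9.6458 = 18153
Final = 2.00 × 10^5 cells/mL / 18153 = 11.0 cells/mL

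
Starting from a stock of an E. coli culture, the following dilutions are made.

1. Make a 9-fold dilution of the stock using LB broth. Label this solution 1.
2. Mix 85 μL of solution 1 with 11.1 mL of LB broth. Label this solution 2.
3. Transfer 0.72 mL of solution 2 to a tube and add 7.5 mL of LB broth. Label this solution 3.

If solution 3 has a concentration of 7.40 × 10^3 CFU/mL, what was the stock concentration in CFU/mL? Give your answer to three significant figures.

Step 1: 9-fold → factor 9
Step 2: 85 μL + 11.1 mL = 11185 μL total → factor 11185/85 = 131.59
Step 3: 0.72 mL + 7.5 mL = 8.22 mL total → factor 8.22/0.72 = 11.417
Overall dilution factor = 9 × 131.59 × 11.417 = 13521
Stock = 7.40 × 10^3 CFU/mL × 13521 = 1.00 × 10^8 CFU/mL

1.00 × 10^8 CFU/mL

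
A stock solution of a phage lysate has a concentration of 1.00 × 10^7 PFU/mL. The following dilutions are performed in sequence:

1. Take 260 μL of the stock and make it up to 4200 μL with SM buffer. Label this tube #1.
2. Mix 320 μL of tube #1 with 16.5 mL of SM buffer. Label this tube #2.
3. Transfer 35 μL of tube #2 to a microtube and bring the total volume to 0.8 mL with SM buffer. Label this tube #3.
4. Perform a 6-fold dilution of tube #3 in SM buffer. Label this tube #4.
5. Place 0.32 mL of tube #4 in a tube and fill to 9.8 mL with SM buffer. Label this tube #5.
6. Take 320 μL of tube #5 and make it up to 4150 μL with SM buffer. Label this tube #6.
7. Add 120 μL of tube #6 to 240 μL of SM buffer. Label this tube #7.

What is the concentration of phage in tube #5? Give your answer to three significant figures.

2.80 PFU/mL

Step 1: 260 μL brought to 4200 μL → factor 4200/260 = 16.154
Step 2: 320 μL + 16.5 mL = 16820 μL total → factor 16820/320 = 52.562
Step 3: 35 μL brought to 0.8 mL → factor 800/35 = 22.857
Step 4: 6-fold → factor 6
Step 5: 0.32 mL brought to 9.8 mL → factor 9.8/0.32 = 30.625
Dilution factor through tube #5 = 16.154 × 52.562 × 22.857 × 6 × 30.625 = 3.5662 × 10^6
[tube #5] = 1.00 × 10^7 PFU/mL / 3.5662 × 10^6 = 2.80 PFU/mL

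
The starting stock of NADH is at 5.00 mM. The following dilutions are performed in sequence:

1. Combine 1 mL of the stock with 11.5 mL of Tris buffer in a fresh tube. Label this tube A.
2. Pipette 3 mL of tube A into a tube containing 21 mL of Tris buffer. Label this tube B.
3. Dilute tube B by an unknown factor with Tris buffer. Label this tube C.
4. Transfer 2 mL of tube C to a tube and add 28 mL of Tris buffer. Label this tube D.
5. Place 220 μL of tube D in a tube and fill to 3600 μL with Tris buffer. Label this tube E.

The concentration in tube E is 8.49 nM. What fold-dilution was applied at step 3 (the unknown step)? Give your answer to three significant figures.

Step 1: 1 mL + 11.5 mL = 12.5 mL total → factor 12.5/1 = 12.5
Step 2: 3 mL + 21 mL = 24 mL total → factor 24/3 = 8
Step 3: unknown factor x
Step 4: 2 mL + 28 mL = 30 mL total → factor 30/2 = 15
Step 5: 220 μL brought to 3600 μL → factor 3600/220 = 16.364
Product of known-step factors = 24545
Overall factor = 5.00 mM / (8.49 nM) = 5.8893 × 10^5
x = 5.8893 × 10^5 / 24545 = 24.0

24.0-fold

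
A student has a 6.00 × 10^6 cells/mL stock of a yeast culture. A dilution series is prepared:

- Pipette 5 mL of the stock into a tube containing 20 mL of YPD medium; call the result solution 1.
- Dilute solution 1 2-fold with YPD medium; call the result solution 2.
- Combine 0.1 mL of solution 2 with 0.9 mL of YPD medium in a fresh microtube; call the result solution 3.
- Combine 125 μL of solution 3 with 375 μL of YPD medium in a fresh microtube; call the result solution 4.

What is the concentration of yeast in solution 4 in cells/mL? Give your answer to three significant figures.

Step 1: 5 mL + 20 mL = 25 mL total → factor 25/5 = 5
Step 2: 2-fold → factor 2
Step 3: 0.1 mL + 0.9 mL = 1 mL total → factor 1/0.1 = 10
Step 4: 125 μL + 375 μL = 500 μL total → factor 500/125 = 4
Overall dilution factor = 5 × 2 × 10 × 4 = 400
Final = 6.00 × 10^6 cells/mL / 400 = 1.50 × 10^4 cells/mL

1.50 × 10^4 cells/mL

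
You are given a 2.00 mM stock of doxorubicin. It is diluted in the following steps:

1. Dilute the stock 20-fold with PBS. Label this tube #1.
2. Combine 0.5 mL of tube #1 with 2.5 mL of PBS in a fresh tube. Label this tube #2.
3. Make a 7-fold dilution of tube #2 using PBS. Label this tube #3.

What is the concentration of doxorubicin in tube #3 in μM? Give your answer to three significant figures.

2.38 μM

Step 1: 20-fold → factor 20
Step 2: 0.5 mL + 2.5 mL = 3 mL total → factor 3/0.5 = 6
Step 3: 7-fold → factor 7
Dilution factor through tube #3 = 20 × 6 × 7 = 840
[tube #3] = 2.00 mM / 840 = 0.002381 mM = 2.38 μM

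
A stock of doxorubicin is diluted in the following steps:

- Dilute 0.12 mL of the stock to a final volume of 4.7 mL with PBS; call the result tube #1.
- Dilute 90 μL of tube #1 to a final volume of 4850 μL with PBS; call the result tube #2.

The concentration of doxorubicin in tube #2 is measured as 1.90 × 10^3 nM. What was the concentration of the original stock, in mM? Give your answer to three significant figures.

Step 1: 0.12 mL brought to 4.7 mL → factor 4.7/0.12 = 39.167
Step 2: 90 μL brought to 4850 μL → factor 4850/90 = 53.889
Overall dilution factor = 39.167 × 53.889 = 2110.6
Stock = 1.90 × 10^3 nM × 2110.6 = 4.010 × 10^6 nM = 4.01 mM

4.01 mM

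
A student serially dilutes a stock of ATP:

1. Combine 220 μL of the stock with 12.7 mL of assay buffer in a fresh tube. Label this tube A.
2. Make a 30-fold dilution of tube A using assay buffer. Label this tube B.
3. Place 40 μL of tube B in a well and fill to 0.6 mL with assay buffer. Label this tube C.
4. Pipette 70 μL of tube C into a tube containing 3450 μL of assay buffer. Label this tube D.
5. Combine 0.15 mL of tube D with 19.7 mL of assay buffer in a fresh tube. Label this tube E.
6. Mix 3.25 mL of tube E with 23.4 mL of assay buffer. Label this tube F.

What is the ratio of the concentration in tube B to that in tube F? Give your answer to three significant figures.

8.19 × 10^5

Step 1: 220 μL + 12.7 mL = 12920 μL total → factor 12920/220 = 58.727
Step 2: 30-fold → factor 30
Step 3: 40 μL brought to 0.6 mL → factor 600/40 = 15
Step 4: 70 μL + 3450 μL = 3520 μL total → factor 3520/70 = 50.286
Step 5: 0.15 mL + 19.7 mL = 19.85 mL total → factor 19.85/0.15 = 132.33
Step 6: 3.25 mL + 23.4 mL = 26.65 mL total → factor 26.65/3.25 = 8.2
Dilution factor to tube B = 1761.8; to tube F = 1.442 × 10^9
[tube B]/[tube F] = (factor to tube F)/(factor to tube B) = 1.442 × 10^9/1761.8 = 8.19 × 10^5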